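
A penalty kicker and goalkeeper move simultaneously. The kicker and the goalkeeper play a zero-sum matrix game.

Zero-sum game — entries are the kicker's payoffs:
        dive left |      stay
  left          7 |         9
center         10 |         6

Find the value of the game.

8

Row minima are 7 and 6, so the kicker's maximin is 7; column maxima are 10 and 9, so the goalkeeper's minimax is 9. These differ, so the equilibrium is in mixed strategies.
Let the kicker play left with probability p. The goalkeeper is indifferent when 7p + 10(1−p) = 9p + 6(1−p), giving p = 2/3.
Let the goalkeeper play dive left with probability q. The kicker is indifferent when 7q + 9(1−q) = 10q + 6(1−q), giving q = 1/2.
The value is 7·(1/2) + (9)·(1/2) = 8.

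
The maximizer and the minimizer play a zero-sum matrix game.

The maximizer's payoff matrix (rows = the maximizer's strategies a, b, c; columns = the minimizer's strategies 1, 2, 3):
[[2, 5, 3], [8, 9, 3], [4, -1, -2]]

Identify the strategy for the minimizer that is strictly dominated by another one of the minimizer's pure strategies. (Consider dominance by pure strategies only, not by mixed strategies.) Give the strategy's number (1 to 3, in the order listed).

2

The minimizer prefers columns that give the maximizer less. Compare 2 with 3: 3 < 5, 3 < 9, -2 < -1.
So 3 strictly dominates 2 for the minimizer; 2 is strictly dominated.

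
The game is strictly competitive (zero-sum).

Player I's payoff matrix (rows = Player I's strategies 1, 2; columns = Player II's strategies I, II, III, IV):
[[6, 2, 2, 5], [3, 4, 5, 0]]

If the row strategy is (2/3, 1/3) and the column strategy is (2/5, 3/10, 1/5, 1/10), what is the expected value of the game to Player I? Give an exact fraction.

Against (2/5, 3/10, 1/5, 1/10), each row's expected payoff is 1: 39/10; 2: 17/5.
Taking the (2/3, 1/3)-weighted average: (2/3)·(39/10) + (1/3)·(17/5) = 56/15.

56/15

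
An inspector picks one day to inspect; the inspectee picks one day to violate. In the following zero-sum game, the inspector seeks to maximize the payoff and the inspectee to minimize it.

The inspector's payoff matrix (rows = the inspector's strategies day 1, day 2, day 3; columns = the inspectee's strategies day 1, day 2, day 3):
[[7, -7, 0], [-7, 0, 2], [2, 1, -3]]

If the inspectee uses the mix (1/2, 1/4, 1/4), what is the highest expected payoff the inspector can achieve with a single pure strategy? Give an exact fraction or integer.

day 1: (7)·(1/2) + (-7)·(1/4) + (0)·(1/4) = 7/4.
day 2: (-7)·(1/2) + (0)·(1/4) + (2)·(1/4) = -3.
day 3: (2)·(1/2) + (1)·(1/4) + (-3)·(1/4) = 1/2.
The best pure response is day 1 with expected payoff 7/4.

7/4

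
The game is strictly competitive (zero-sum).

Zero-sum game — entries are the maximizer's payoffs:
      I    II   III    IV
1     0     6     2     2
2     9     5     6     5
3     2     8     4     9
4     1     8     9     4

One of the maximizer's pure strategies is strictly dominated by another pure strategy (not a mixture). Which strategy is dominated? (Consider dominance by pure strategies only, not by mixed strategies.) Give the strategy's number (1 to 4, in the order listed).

Compare 1 with 3: 2 > 0, 8 > 6, 4 > 2, 9 > 2.
So 3 strictly dominates 1 for the maximizer; 1 is strictly dominated.

1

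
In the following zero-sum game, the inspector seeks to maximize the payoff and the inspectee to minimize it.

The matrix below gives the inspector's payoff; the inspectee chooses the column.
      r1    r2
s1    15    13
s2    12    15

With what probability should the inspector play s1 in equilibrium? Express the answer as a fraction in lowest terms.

Row minima are 13 and 12, so the inspector's maximin is 13; column maxima are 15 and 15, so the inspectee's minimax is 15. These differ, so the equilibrium is in mixed strategies.
Let the inspector play s1 with probability p. The inspectee is indifferent when 15p + 12(1−p) = 13p + 15(1−p), giving p = 3/5.

3/5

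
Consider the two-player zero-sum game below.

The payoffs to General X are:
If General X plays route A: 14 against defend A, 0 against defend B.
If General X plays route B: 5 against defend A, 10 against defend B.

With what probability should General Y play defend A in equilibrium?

10/19

Row minima are 0 and 5, so General X's maximin is 5; column maxima are 14 and 10, so General Y's minimax is 10. These differ, so the equilibrium is in mixed strategies.
Let General Y play defend A with probability q. General X is indifferent when 14q = 5q + 10(1−q), giving q = 10/19.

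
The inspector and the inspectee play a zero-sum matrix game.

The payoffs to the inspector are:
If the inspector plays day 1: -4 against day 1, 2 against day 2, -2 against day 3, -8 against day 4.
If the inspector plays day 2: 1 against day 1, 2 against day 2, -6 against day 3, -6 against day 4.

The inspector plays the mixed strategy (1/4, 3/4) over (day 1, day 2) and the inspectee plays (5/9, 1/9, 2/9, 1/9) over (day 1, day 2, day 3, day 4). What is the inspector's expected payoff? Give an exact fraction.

-7/4

Against (5/9, 1/9, 2/9, 1/9), each row's expected payoff is day 1: -10/3; day 2: -11/9.
Taking the (1/4, 3/4)-weighted average: (1/4)·(-10/3) + (3/4)·(-11/9) = -7/4.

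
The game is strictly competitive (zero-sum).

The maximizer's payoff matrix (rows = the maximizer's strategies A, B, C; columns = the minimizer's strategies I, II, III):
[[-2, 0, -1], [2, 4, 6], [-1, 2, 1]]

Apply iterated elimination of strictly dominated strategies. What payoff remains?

2

Row A is strictly dominated by row B (2>-2, 4>0, 6>-1); eliminate A.
Row C is strictly dominated by row B (2>-1, 4>2, 6>1); eliminate C.
Column II is strictly dominated by I for the minimizer (2<4); eliminate II.
Column III is strictly dominated by I for the minimizer (2<6); eliminate III.
Only (B, I) remains, with payoff 2.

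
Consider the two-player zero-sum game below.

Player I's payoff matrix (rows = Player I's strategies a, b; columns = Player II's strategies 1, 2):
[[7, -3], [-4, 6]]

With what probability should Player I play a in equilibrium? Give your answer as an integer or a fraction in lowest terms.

1/2

Row minima are -3 and -4, so Player I's maximin is -3; column maxima are 7 and 6, so Player II's minimax is 6. These differ, so the equilibrium is in mixed strategies.
Let Player I play a with probability p. Player II is indifferent when 7p − 4(1−p) = −3p + 6(1−p), giving p = 1/2.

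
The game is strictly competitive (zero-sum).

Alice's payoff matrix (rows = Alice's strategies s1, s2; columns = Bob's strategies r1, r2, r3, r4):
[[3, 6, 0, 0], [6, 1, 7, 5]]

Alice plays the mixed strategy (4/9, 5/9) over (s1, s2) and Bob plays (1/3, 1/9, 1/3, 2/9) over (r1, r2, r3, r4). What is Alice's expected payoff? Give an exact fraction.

Against (1/3, 1/9, 1/3, 2/9), each row's expected payoff is s1: 5/3; s2: 50/9.
Taking the (4/9, 5/9)-weighted average: (4/9)·(5/3) + (5/9)·(50/9) = 310/81.

310/81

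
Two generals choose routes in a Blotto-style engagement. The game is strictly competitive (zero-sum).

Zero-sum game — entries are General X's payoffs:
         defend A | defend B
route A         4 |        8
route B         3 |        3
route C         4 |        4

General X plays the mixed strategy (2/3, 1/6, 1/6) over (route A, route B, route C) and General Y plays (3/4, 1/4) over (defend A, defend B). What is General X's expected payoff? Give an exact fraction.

9/2

Against (3/4, 1/4), each row's expected payoff is route A: 5; route B: 3; route C: 4.
Taking the (2/3, 1/6, 1/6)-weighted average: (2/3)·(5) + (1/6)·(3) + (1/6)·(4) = 9/2.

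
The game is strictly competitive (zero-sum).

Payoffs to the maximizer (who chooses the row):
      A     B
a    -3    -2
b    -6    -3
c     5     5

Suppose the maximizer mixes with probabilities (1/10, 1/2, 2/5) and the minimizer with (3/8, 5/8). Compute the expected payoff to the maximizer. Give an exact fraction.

Against (3/8, 5/8), each row's expected payoff is a: -19/8; b: -33/8; c: 5.
Taking the (1/10, 1/2, 2/5)-weighted average: (1/10)·(-19/8) + (1/2)·(-33/8) + (2/5)·(5) = -3/10.

-3/10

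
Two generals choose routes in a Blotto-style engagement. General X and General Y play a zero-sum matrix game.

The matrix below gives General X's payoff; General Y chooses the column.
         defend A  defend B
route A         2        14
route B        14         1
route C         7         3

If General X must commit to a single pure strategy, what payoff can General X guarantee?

The worst-case payoff for each row is route A: 2, route B: 1, route C: 3.
The best of these is 3.

3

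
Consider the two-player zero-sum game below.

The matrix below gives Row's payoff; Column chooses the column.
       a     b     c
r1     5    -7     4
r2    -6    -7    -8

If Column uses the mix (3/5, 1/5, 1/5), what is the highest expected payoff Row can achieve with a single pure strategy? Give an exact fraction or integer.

r1: (5)·(3/5) + (-7)·(1/5) + (4)·(1/5) = 12/5.
r2: (-6)·(3/5) + (-7)·(1/5) + (-8)·(1/5) = -33/5.
The best pure response is r1 with expected payoff 12/5.

12/5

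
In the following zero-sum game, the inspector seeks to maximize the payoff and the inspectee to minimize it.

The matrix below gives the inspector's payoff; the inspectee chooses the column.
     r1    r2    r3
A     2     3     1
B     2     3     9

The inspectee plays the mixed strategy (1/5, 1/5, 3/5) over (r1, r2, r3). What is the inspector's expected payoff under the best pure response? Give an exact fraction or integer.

32/5

A: (2)·(1/5) + (3)·(1/5) + (1)·(3/5) = 8/5.
B: (2)·(1/5) + (3)·(1/5) + (9)·(3/5) = 32/5.
The best pure response is B with expected payoff 32/5.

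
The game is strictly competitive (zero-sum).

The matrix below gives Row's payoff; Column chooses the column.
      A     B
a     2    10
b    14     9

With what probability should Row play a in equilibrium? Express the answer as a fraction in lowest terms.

Row minima are 2 and 9, so Row's maximin is 9; column maxima are 14 and 10, so Column's minimax is 10. These differ, so the equilibrium is in mixed strategies.
Let Row play a with probability p. Column is indifferent when 2p + 14(1−p) = 10p + 9(1−p), giving p = 5/13.

5/13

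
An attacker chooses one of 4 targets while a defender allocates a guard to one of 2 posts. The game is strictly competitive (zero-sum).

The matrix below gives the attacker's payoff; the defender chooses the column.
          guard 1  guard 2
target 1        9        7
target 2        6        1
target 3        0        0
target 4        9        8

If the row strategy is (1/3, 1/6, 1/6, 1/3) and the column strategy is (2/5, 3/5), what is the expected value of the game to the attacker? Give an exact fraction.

Against (2/5, 3/5), each row's expected payoff is target 1: 39/5; target 2: 3; target 3: 0; target 4: 42/5.
Taking the (1/3, 1/6, 1/6, 1/3)-weighted average: (1/3)·(39/5) + (1/6)·(3) + (1/6)·(0) + (1/3)·(42/5) = 59/10.

59/10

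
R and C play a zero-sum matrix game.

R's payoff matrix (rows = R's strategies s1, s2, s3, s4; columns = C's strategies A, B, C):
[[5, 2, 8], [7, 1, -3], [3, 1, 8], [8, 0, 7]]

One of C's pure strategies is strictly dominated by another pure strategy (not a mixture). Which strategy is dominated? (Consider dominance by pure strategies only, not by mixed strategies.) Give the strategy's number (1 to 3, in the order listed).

1

C prefers columns that give R less. Compare A with B: 2 < 5, 1 < 7, 1 < 3, 0 < 8.
So B strictly dominates A for C; A is strictly dominated.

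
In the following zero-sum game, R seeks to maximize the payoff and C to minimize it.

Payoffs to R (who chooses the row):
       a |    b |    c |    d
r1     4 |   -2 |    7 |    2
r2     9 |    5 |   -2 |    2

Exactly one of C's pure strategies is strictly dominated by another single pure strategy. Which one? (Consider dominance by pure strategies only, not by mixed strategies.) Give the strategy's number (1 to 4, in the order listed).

C prefers columns that give R less. Compare a with b: -2 < 4, 5 < 9.
So b strictly dominates a for C; a is strictly dominated.

1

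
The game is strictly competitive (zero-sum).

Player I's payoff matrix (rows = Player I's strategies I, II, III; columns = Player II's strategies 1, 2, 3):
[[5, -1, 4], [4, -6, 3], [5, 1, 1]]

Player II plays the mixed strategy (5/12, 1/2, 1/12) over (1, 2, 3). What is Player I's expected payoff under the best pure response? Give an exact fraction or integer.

8/3

I: (5)·(5/12) + (-1)·(1/2) + (4)·(1/12) = 23/12.
II: (4)·(5/12) + (-6)·(1/2) + (3)·(1/12) = -13/12.
III: (5)·(5/12) + (1)·(1/2) + (1)·(1/12) = 8/3.
The best pure response is III with expected payoff 8/3.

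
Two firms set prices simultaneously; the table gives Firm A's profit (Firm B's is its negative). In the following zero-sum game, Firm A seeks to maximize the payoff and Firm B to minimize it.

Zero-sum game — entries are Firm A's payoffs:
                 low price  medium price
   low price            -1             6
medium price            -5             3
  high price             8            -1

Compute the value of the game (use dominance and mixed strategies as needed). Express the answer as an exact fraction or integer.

Row medium price is strictly dominated by row low price, so Firm A never plays it.
The remaining 2×2 game on (low price, high price) × (low price, medium price) has no saddle point. Let Firm A play low price with probability p; indifference gives −p + 8(1−p) = 6p − (1−p), so p = 9/16.
Similarly Firm B's optimal q on low price is 7/16, and the value is -1·(7/16) + (6)·(9/16) = 47/16.

47/16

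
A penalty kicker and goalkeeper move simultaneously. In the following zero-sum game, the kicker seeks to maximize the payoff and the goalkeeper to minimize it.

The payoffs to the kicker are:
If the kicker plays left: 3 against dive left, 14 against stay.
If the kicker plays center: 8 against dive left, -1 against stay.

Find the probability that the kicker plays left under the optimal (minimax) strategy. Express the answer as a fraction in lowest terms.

9/20

Row minima are 3 and -1, so the kicker's maximin is 3; column maxima are 8 and 14, so the goalkeeper's minimax is 8. These differ, so the equilibrium is in mixed strategies.
Let the kicker play left with probability p. The goalkeeper is indifferent when 3p + 8(1−p) = 14p − (1−p), giving p = 9/20.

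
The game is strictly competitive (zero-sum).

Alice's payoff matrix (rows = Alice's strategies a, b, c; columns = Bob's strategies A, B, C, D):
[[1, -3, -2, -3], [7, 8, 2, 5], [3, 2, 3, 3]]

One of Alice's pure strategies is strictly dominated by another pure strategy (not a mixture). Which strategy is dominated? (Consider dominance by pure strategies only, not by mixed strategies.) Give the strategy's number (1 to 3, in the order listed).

1

Compare a with b: 7 > 1, 8 > -3, 2 > -2, 5 > -3.
So b strictly dominates a for Alice; a is strictly dominated.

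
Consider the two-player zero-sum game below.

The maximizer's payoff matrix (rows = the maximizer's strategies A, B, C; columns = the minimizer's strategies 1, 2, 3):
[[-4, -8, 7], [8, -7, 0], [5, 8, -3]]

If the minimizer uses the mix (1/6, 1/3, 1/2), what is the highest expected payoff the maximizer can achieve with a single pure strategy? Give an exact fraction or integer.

2

A: (-4)·(1/6) + (-8)·(1/3) + (7)·(1/2) = 1/6.
B: (8)·(1/6) + (-7)·(1/3) + (0)·(1/2) = -1.
C: (5)·(1/6) + (8)·(1/3) + (-3)·(1/2) = 2.
The best pure response is C with expected payoff 2.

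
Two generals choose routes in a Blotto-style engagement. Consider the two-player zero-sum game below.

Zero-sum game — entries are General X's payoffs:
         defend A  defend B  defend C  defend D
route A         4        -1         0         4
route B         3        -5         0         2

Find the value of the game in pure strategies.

Row minima: -1, -5 → General X's maximin is -1.
Column maxima: 4, -1, 0, 4 → General Y's minimax is -1.
They coincide at (route A, defend B), so the value is -1.

-1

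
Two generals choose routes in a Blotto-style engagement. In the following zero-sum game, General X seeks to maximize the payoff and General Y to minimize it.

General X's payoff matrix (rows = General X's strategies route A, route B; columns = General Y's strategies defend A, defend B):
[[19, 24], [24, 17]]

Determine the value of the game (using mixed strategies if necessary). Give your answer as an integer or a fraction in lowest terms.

Row minima are 19 and 17, so General X's maximin is 19; column maxima are 24 and 24, so General Y's minimax is 24. These differ, so the equilibrium is in mixed strategies.
Let General X play route A with probability p. General Y is indifferent when 19p + 24(1−p) = 24p + 17(1−p), giving p = 7/12.
Let General Y play defend A with probability q. General X is indifferent when 19q + 24(1−q) = 24q + 17(1−q), giving q = 7/12.
The value is 19·(7/12) + (24)·(5/12) = 253/12.

253/12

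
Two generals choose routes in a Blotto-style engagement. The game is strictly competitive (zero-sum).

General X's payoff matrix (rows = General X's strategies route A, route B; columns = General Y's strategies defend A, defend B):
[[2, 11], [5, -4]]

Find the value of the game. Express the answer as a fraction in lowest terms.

7/2

Row minima are 2 and -4, so General X's maximin is 2; column maxima are 5 and 11, so General Y's minimax is 5. These differ, so the equilibrium is in mixed strategies.
Let General X play route A with probability p. General Y is indifferent when 2p + 5(1−p) = 11p − 4(1−p), giving p = 1/2.
Let General Y play defend A with probability q. General X is indifferent when 2q + 11(1−q) = 5q − 4(1−q), giving q = 5/6.
The value is 2·(5/6) + (11)·(1/6) = 7/2.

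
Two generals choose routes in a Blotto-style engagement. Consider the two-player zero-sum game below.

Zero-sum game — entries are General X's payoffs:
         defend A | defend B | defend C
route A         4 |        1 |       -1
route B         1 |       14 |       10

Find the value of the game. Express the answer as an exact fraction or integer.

Column defend B is strictly dominated by defend C for General Y (it gives General X more in every row).
The remaining 2×2 game on (route A, route B) × (defend A, defend C) has no saddle point. Let General X play route A with probability p; indifference gives 4p + (1−p) = −p + 10(1−p), so p = 9/14.
Similarly General Y's optimal q on defend A is 11/14, and the value is 4·(11/14) + (-1)·(3/14) = 41/14.

41/14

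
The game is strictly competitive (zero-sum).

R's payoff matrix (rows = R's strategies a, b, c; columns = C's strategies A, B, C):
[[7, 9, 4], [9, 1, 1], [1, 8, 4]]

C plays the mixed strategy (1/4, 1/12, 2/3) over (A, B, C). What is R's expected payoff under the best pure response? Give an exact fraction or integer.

31/6

a: (7)·(1/4) + (9)·(1/12) + (4)·(2/3) = 31/6.
b: (9)·(1/4) + (1)·(1/12) + (1)·(2/3) = 3.
c: (1)·(1/4) + (8)·(1/12) + (4)·(2/3) = 43/12.
The best pure response is a with expected payoff 31/6.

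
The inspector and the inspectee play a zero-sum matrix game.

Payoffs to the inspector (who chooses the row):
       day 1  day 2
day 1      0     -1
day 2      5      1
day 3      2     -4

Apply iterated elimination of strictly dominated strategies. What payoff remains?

Row day 3 is strictly dominated by row day 2 (5>2, 1>-4); eliminate day 3.
Column day 1 is strictly dominated by day 2 for the inspectee (-1<0, 1<5); eliminate day 1.
Row day 1 is strictly dominated by row day 2 (1>-1); eliminate day 1.
Only (day 2, day 2) remains, with payoff 1.

1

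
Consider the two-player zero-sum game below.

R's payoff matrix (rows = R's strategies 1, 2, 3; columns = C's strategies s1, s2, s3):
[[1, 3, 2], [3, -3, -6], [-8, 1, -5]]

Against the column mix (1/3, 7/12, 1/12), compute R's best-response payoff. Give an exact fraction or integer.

1: (1)·(1/3) + (3)·(7/12) + (2)·(1/12) = 9/4.
2: (3)·(1/3) + (-3)·(7/12) + (-6)·(1/12) = -5/4.
3: (-8)·(1/3) + (1)·(7/12) + (-5)·(1/12) = -5/2.
The best pure response is 1 with expected payoff 9/4.

9/4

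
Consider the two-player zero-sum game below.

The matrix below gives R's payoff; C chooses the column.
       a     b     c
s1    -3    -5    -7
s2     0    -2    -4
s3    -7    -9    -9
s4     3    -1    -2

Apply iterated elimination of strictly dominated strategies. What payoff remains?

Row s3 is strictly dominated by row s1 (-3>-7, -5>-9, -7>-9); eliminate s3.
Row s2 is strictly dominated by row s4 (3>0, -1>-2, -2>-4); eliminate s2.
Column a is strictly dominated by b for C (-5<-3, -1<3); eliminate a.
Column b is strictly dominated by c for C (-7<-5, -2<-1); eliminate b.
Row s1 is strictly dominated by row s4 (-2>-7); eliminate s1.
Only (s4, c) remains, with payoff -2.

-2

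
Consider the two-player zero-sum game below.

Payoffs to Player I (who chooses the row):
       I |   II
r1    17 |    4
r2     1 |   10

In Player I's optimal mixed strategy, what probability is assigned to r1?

9/22

Row minima are 4 and 1, so Player I's maximin is 4; column maxima are 17 and 10, so Player II's minimax is 10. These differ, so the equilibrium is in mixed strategies.
Let Player I play r1 with probability p. Player II is indifferent when 17p + (1−p) = 4p + 10(1−p), giving p = 9/22.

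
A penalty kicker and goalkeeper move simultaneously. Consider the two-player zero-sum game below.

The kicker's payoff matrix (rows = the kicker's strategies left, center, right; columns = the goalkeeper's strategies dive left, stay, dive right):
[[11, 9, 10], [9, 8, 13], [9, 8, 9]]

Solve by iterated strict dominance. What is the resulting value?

9

Column dive right is strictly dominated by stay for the goalkeeper (9<10, 8<13, 8<9); eliminate dive right.
Row right is strictly dominated by row left (11>9, 9>8); eliminate right.
Column dive left is strictly dominated by stay for the goalkeeper (9<11, 8<9); eliminate dive left.
Row center is strictly dominated by row left (9>8); eliminate center.
Only (left, stay) remains, with payoff 9.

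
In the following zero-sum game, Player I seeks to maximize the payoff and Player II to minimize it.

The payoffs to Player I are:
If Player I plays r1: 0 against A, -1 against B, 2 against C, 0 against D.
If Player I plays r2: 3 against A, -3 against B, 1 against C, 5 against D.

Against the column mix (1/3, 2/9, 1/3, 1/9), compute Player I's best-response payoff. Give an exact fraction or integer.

11/9

r1: (0)·(1/3) + (-1)·(2/9) + (2)·(1/3) + (0)·(1/9) = 4/9.
r2: (3)·(1/3) + (-3)·(2/9) + (1)·(1/3) + (5)·(1/9) = 11/9.
The best pure response is r2 with expected payoff 11/9.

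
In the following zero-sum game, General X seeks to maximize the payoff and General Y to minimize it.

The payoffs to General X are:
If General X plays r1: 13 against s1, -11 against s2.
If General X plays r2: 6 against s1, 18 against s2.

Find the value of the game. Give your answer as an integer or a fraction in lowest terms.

Row minima are -11 and 6, so General X's maximin is 6; column maxima are 13 and 18, so General Y's minimax is 13. These differ, so the equilibrium is in mixed strategies.
Let General X play r1 with probability p. General Y is indifferent when 13p + 6(1−p) = −11p + 18(1−p), giving p = 1/3.
Let General Y play s1 with probability q. General X is indifferent when 13q − 11(1−q) = 6q + 18(1−q), giving q = 29/36.
The value is 13·(29/36) + (-11)·(7/36) = 25/3.

25/3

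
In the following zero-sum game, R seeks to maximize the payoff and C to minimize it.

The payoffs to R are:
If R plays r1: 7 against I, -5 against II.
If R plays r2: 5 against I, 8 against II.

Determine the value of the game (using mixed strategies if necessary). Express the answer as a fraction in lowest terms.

Row minima are -5 and 5, so R's maximin is 5; column maxima are 7 and 8, so C's minimax is 7. These differ, so the equilibrium is in mixed strategies.
Let R play r1 with probability p. C is indifferent when 7p + 5(1−p) = −5p + 8(1−p), giving p = 1/5.
Let C play I with probability q. R is indifferent when 7q − 5(1−q) = 5q + 8(1−q), giving q = 13/15.
The value is 7·(13/15) + (-5)·(2/15) = 27/5.

27/5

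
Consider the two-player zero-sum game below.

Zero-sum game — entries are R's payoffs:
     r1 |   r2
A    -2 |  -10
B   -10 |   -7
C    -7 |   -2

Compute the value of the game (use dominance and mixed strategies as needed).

-66/13

Row B is strictly dominated by row C, so R never plays it.
The remaining 2×2 game on (A, C) × (r1, r2) has no saddle point. Let R play A with probability p; indifference gives −2p − 7(1−p) = −10p − 2(1−p), so p = 5/13.
Similarly C's optimal q on r1 is 8/13, and the value is -2·(8/13) + (-10)·(5/13) = -66/13.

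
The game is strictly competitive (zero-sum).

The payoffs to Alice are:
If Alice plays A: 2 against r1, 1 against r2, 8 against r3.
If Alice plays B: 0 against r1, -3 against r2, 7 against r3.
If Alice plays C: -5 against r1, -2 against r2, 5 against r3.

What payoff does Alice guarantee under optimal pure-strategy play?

1

Row minima: 1, -3, -5 → Alice's maximin is 1.
Column maxima: 2, 1, 8 → Bob's minimax is 1.
They coincide at (A, r2), so the value is 1.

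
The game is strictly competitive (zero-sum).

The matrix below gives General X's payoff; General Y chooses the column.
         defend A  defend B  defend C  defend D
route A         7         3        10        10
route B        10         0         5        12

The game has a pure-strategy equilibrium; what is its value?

3

Row minima: 3, 0 → General X's maximin is 3.
Column maxima: 10, 3, 10, 12 → General Y's minimax is 3.
They coincide at (route A, defend B), so the value is 3.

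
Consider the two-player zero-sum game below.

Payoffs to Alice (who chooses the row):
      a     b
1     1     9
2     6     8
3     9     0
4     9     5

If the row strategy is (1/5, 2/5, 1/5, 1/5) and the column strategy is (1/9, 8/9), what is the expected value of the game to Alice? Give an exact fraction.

271/45

Against (1/9, 8/9), each row's expected payoff is 1: 73/9; 2: 70/9; 3: 1; 4: 49/9.
Taking the (1/5, 2/5, 1/5, 1/5)-weighted average: (1/5)·(73/9) + (2/5)·(70/9) + (1/5)·(1) + (1/5)·(49/9) = 271/45.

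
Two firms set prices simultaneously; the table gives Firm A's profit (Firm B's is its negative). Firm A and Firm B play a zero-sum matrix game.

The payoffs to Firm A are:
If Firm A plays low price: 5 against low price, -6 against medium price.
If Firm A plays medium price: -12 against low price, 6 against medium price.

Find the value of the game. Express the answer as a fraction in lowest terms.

-42/29

Row minima are -6 and -12, so Firm A's maximin is -6; column maxima are 5 and 6, so Firm B's minimax is 5. These differ, so the equilibrium is in mixed strategies.
Let Firm A play low price with probability p. Firm B is indifferent when 5p − 12(1−p) = −6p + 6(1−p), giving p = 18/29.
Let Firm B play low price with probability q. Firm A is indifferent when 5q − 6(1−q) = −12q + 6(1−q), giving q = 12/29.
The value is 5·(12/29) + (-6)·(17/29) = -42/29.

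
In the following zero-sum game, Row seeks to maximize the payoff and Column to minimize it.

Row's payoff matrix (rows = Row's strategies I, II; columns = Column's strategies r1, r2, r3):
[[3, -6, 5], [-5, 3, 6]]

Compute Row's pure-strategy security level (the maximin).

The worst-case payoff for each row is I: -6, II: -5.
The best of these is -5.

-5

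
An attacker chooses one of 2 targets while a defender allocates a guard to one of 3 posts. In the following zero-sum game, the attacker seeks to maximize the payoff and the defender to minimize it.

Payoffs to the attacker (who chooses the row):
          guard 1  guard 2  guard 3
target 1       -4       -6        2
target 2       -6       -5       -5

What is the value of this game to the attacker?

Column guard 3 is strictly dominated by guard 1 for the defender (it gives the attacker more in every row).
The remaining 2×2 game on (target 1, target 2) × (guard 1, guard 2) has no saddle point. Let the attacker play target 1 with probability p; indifference gives −4p − 6(1−p) = −6p − 5(1−p), so p = 1/3.
Similarly the defender's optimal q on guard 1 is 1/3, and the value is -4·(1/3) + (-6)·(2/3) = -16/3.

-16/3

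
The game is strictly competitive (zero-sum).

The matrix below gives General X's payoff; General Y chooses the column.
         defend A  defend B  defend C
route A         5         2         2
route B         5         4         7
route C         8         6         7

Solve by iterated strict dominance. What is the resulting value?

Column defend A is strictly dominated by defend B for General Y (2<5, 4<5, 6<8); eliminate defend A.
Row route A is strictly dominated by row route B (4>2, 7>2); eliminate route A.
Column defend C is strictly dominated by defend B for General Y (4<7, 6<7); eliminate defend C.
Row route B is strictly dominated by row route C (6>4); eliminate route B.
Only (route C, defend B) remains, with payoff 6.

6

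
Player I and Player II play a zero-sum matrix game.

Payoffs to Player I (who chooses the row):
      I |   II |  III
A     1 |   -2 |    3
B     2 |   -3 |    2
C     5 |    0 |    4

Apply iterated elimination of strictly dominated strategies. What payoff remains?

Column I is strictly dominated by II for Player II (-2<1, -3<2, 0<5); eliminate I.
Row A is strictly dominated by row C (0>-2, 4>3); eliminate A.
Row B is strictly dominated by row C (0>-3, 4>2); eliminate B.
Column III is strictly dominated by II for Player II (0<4); eliminate III.
Only (C, II) remains, with payoff 0.

0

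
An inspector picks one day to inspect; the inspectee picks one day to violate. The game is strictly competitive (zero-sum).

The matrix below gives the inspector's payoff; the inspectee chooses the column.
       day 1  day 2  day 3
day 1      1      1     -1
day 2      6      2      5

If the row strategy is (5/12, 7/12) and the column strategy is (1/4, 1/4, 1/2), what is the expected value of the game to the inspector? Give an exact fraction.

Against (1/4, 1/4, 1/2), each row's expected payoff is day 1: 0; day 2: 9/2.
Taking the (5/12, 7/12)-weighted average: (5/12)·(0) + (7/12)·(9/2) = 21/8.

21/8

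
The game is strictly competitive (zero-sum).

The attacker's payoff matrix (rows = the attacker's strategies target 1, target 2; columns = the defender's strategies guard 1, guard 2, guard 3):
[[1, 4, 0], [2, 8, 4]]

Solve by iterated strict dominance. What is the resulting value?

2

Row target 1 is strictly dominated by row target 2 (2>1, 8>4, 4>0); eliminate target 1.
Column guard 2 is strictly dominated by guard 1 for the defender (2<8); eliminate guard 2.
Column guard 3 is strictly dominated by guard 1 for the defender (2<4); eliminate guard 3.
Only (target 2, guard 1) remains, with payoff 2.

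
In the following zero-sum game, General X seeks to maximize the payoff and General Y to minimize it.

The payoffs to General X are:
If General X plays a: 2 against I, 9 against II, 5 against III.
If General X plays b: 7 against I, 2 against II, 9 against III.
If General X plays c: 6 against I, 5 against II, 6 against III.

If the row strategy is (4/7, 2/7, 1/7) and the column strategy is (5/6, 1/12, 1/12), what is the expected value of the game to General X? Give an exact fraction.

123/28

Against (5/6, 1/12, 1/12), each row's expected payoff is a: 17/6; b: 27/4; c: 71/12.
Taking the (4/7, 2/7, 1/7)-weighted average: (4/7)·(17/6) + (2/7)·(27/4) + (1/7)·(71/12) = 123/28.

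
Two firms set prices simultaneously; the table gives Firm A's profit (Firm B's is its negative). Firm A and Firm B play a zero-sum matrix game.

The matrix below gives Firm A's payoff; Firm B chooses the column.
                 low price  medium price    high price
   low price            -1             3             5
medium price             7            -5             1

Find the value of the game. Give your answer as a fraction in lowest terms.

1

Column high price is strictly dominated by medium price for Firm B (it gives Firm A more in every row).
The remaining 2×2 game on (low price, medium price) × (low price, medium price) has no saddle point. Let Firm A play low price with probability p; indifference gives −p + 7(1−p) = 3p − 5(1−p), so p = 3/4.
Similarly Firm B's optimal q on low price is 1/2, and the value is -1·(1/2) + (3)·(1/2) = 1.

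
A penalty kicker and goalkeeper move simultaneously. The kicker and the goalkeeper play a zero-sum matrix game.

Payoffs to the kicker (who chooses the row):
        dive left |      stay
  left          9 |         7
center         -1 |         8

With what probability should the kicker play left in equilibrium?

9/11

Row minima are 7 and -1, so the kicker's maximin is 7; column maxima are 9 and 8, so the goalkeeper's minimax is 8. These differ, so the equilibrium is in mixed strategies.
Let the kicker play left with probability p. The goalkeeper is indifferent when 9p − (1−p) = 7p + 8(1−p), giving p = 9/11.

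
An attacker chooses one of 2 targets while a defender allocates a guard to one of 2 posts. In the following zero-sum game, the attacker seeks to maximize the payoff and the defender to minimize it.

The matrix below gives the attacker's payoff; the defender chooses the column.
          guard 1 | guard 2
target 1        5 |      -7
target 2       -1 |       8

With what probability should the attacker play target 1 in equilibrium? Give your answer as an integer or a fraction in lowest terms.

Row minima are -7 and -1, so the attacker's maximin is -1; column maxima are 5 and 8, so the defender's minimax is 5. These differ, so the equilibrium is in mixed strategies.
Let the attacker play target 1 with probability p. The defender is indifferent when 5p − (1−p) = −7p + 8(1−p), giving p = 3/7.

3/7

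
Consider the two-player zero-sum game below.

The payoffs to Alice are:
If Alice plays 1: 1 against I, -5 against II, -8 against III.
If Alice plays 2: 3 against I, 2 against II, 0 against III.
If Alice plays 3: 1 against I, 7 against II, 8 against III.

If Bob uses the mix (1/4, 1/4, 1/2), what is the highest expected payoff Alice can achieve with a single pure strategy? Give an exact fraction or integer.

6

1: (1)·(1/4) + (-5)·(1/4) + (-8)·(1/2) = -5.
2: (3)·(1/4) + (2)·(1/4) + (0)·(1/2) = 5/4.
3: (1)·(1/4) + (7)·(1/4) + (8)·(1/2) = 6.
The best pure response is 3 with expected payoff 6.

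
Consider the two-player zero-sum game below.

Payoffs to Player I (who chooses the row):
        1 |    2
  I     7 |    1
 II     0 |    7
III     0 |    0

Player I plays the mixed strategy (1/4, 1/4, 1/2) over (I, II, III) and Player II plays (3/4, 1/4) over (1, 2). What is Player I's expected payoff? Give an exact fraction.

Against (3/4, 1/4), each row's expected payoff is I: 11/2; II: 7/4; III: 0.
Taking the (1/4, 1/4, 1/2)-weighted average: (1/4)·(11/2) + (1/4)·(7/4) + (1/2)·(0) = 29/16.

29/16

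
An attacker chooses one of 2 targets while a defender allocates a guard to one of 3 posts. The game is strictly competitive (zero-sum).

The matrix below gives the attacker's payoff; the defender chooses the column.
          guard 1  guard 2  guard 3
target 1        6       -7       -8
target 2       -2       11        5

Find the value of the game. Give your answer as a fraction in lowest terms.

2/3

Column guard 2 is strictly dominated by guard 3 for the defender (it gives the attacker more in every row).
The remaining 2×2 game on (target 1, target 2) × (guard 1, guard 3) has no saddle point. Let the attacker play target 1 with probability p; indifference gives 6p − 2(1−p) = −8p + 5(1−p), so p = 1/3.
Similarly the defender's optimal q on guard 1 is 13/21, and the value is 6·(13/21) + (-8)·(8/21) = 2/3.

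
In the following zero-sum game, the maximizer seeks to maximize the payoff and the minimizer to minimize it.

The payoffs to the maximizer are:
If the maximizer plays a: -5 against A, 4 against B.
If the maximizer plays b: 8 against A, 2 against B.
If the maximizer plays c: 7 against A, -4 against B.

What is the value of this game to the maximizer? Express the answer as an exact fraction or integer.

Row c is strictly dominated by row b, so the maximizer never plays it.
The remaining 2×2 game on (a, b) × (A, B) has no saddle point. Let the maximizer play a with probability p; indifference gives −5p + 8(1−p) = 4p + 2(1−p), so p = 2/5.
Similarly the minimizer's optimal q on A is 2/15, and the value is -5·(2/15) + (4)·(13/15) = 14/5.

14/5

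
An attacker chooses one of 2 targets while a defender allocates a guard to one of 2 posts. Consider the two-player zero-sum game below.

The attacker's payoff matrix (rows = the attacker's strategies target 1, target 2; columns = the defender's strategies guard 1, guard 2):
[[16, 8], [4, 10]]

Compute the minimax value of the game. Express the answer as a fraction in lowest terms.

64/7

Row minima are 8 and 4, so the attacker's maximin is 8; column maxima are 16 and 10, so the defender's minimax is 10. These differ, so the equilibrium is in mixed strategies.
Let the attacker play target 1 with probability p. The defender is indifferent when 16p + 4(1−p) = 8p + 10(1−p), giving p = 3/7.
Let the defender play guard 1 with probability q. The attacker is indifferent when 16q + 8(1−q) = 4q + 10(1−q), giving q = 1/7.
The value is 16·(1/7) + (8)·(6/7) = 64/7.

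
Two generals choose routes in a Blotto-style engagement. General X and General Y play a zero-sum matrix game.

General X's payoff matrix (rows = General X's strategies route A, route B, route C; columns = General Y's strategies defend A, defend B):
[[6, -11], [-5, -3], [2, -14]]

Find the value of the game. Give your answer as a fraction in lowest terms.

Row route C is strictly dominated by row route A, so General X never plays it.
The remaining 2×2 game on (route A, route B) × (defend A, defend B) has no saddle point. Let General X play route A with probability p; indifference gives 6p − 5(1−p) = −11p − 3(1−p), so p = 2/19.
Similarly General Y's optimal q on defend A is 8/19, and the value is 6·(8/19) + (-11)·(11/19) = -73/19.

-73/19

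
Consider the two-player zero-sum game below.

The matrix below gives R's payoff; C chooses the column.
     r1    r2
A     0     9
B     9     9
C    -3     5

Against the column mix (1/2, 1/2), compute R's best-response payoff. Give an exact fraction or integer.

9

A: (0)·(1/2) + (9)·(1/2) = 9/2.
B: (9)·(1/2) + (9)·(1/2) = 9.
C: (-3)·(1/2) + (5)·(1/2) = 1.
The best pure response is B with expected payoff 9.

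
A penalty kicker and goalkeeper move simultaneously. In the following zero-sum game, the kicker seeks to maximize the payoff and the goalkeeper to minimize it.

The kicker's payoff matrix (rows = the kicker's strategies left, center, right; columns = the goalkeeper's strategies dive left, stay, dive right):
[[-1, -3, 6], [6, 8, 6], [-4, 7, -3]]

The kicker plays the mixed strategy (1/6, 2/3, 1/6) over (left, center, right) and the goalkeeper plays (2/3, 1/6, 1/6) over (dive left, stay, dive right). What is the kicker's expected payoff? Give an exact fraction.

139/36

Against (2/3, 1/6, 1/6), each row's expected payoff is left: -1/6; center: 19/3; right: -2.
Taking the (1/6, 2/3, 1/6)-weighted average: (1/6)·(-1/6) + (2/3)·(19/3) + (1/6)·(-2) = 139/36.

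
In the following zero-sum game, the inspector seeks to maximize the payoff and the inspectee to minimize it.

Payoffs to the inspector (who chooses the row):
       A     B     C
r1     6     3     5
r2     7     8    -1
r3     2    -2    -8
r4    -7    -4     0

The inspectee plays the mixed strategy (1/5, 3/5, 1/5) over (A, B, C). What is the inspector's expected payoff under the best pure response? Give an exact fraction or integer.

6

r1: (6)·(1/5) + (3)·(3/5) + (5)·(1/5) = 4.
r2: (7)·(1/5) + (8)·(3/5) + (-1)·(1/5) = 6.
r3: (2)·(1/5) + (-2)·(3/5) + (-8)·(1/5) = -12/5.
r4: (-7)·(1/5) + (-4)·(3/5) + (0)·(1/5) = -19/5.
The best pure response is r2 with expected payoff 6.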